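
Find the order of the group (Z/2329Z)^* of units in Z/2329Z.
|(Z/2329Z)^*| = 2176

(Z/2329Z)^* consists of the classes a with gcd(a, 2329) = 1, so its order is φ(2329). φ is multiplicative, with φ(p^e) = p^e − p^(e−1). Factorise 2329 = 17 · 137. Then
  φ(2329) = (17 − 1) · (137 − 1) = 16 · 136 = 2176.
Thus |(Z/2329Z)^*| = 2176.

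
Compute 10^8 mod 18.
Use repeated squaring. Binary(8) = 1000. Walk through the bits of the exponent 8 left-to-right: at each bit after the leading one, square the running value, then multiply by 10 if the bit is 1 (always reducing mod 18):
  bit 1 = 1 (leading): start with 10.
  bit 2 = 0: square 10^2 = 100 ≡ 10 (mod 18).
  bit 3 = 0: square 10^2 = 100 ≡ 10 (mod 18).
  bit 4 = 0: square 10^2 = 100 ≡ 10 (mod 18).
Final value: 10^8 ≡ 10 (mod 18).

Final answer: 10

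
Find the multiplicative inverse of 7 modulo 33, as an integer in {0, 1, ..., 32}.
7^(−1) ≡ 19 (mod 33)

Apply the extended Euclidean algorithm to (33, 7), tracking rows (r, s, t) with s·33 + t·7 = r. Each division r_prev = q·r_cur + r_new produces the new row as (previous row) − q·(current row):
  row A: (33, 1, 0)   [1·33 + 0·7 = 33]
  row B: (7, 0, 1)   [0·33 + 1·7 = 7]
  33 = 4·7 + 5   → row C = row A − 4·row B = (5, 1, −4)   [check: 1·33 − 4·7 = 5]
  7 = 1·5 + 2   → row D = row B − 1·row C = (2, −1, 5)   [check: −1·33 + 5·7 = 2]
  5 = 2·2 + 1   → row E = row C − 2·row D = (1, 3, −14)   [check: 3·33 − 14·7 = 1]
  2 = 2·1 + 0   → remainder 0, stop. gcd = 1 (last nonzero row E).
The gcd is 1, so 7 is invertible mod 33. The last nonzero row gives 3·33 − 14·7 = 1, so t = −14. So 7^(−1) ≡ −14 ≡ 19 (mod 33). Verify: 7 · 19 = 133 ≡ 1 (mod 33). ✓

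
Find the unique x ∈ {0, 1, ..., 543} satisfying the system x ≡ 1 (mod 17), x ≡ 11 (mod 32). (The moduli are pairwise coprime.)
The moduli 17, 32 are pairwise coprime, so by the CRT there is a unique solution mod 17·32 = 544.
Solve by successive substitution. Start with x ≡ 1 (mod 17).
  Combine with x ≡ 11 (mod 32): write x = 1 + 17·t and require 1 + 17·t ≡ 11 (mod 32), i.e. 17·t ≡ 11 − 1 ≡ 10 (mod 32). Since 17^(−1) ≡ 17 (mod 32), t ≡ 17·10 ≡ 10 (mod 32). So x ≡ 1 + 17·10 = 171 (mod 544).
Unique solution in [0, 544): x = 171.

Final answer: x ≡ 171 (mod 544); the representative in [0, 544) is 171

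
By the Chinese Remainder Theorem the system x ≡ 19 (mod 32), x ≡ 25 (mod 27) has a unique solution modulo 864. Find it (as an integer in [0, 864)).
The moduli 32, 27 are pairwise coprime, so by the CRT there is a unique solution mod 32·27 = 864.
Solve by successive substitution. Start with x ≡ 19 (mod 32).
  Combine with x ≡ 25 (mod 27): write x = 19 + 32·t and require 19 + 32·t ≡ 25 (mod 27), i.e. 32·t ≡ 25 − 19 ≡ 6 (mod 27). Since 32^(−1) ≡ 11 (mod 27) (32 ≡ 5 (mod 27)), t ≡ 11·6 ≡ 12 (mod 27). So x ≡ 19 + 32·12 = 403 (mod 864).
Unique solution in [0, 864): x = 403.

Final answer: x ≡ 403 (mod 864); the representative in [0, 864) is 403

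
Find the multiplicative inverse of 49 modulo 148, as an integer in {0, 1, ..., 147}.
Apply the extended Euclidean algorithm to (148, 49), tracking rows (r, s, t) with s·148 + t·49 = r. Each division r_prev = q·r_cur + r_new produces the new row as (previous row) − q·(current row):
  row A: (148, 1, 0)   [1·148 + 0·49 = 148]
  row B: (49, 0, 1)   [0·148 + 1·49 = 49]
  148 = 3·49 + 1   → row C = row A − 3·row B = (1, 1, −3)   [check: 1·148 − 3·49 = 1]
  49 = 49·1 + 0   → remainder 0, stop. gcd = 1 (last nonzero row C).
The gcd is 1, so 49 is invertible mod 148. The last nonzero row gives 1·148 − 3·49 = 1, so t = −3. So 49^(−1) ≡ −3 ≡ 145 (mod 148). Verify: 49 · 145 = 7105 ≡ 1 (mod 148). ✓

Final answer: 49^(−1) ≡ 145 (mod 148)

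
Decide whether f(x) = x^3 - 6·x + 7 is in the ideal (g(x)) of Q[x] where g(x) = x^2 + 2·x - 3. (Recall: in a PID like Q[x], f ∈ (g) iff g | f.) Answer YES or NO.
NO

In Q[x] the ideal (g) consists of all multiples of g, so f ∈ (g) iff g | f, i.e. iff the remainder of f on division by g is 0. Divide f by g (g is monic, so eliminate the leading term of the running remainder at each step):
  leading term x^3: subtract (x)·g(x) = x^3 + 2·x^2 - 3·x, leaving -2·x^2 - 3·x + 7
  leading term -2·x^2: subtract (-2)·g(x) = -2·x^2 - 4·x + 6, leaving x + 1
The remainder r(x) = x + 1 ≠ 0 (and deg r < deg g), so g ∤ f, i.e. f ∉ (g).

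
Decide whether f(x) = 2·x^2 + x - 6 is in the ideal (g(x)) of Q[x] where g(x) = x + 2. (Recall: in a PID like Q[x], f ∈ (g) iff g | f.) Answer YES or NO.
In Q[x] the ideal (g) consists of all multiples of g, so f ∈ (g) iff g | f, i.e. iff the remainder of f on division by g is 0. Divide f by g (g is monic, so eliminate the leading term of the running remainder at each step):
  leading term 2·x^2: subtract (2·x)·g(x) = 2·x^2 + 4·x, leaving -3·x - 6
  leading term -3·x: subtract (-3)·g(x) = -3·x - 6, leaving 0
The remainder is 0, so f(x) = g(x) · h(x) with h(x) = 2·x - 3. Hence g | f, i.e. f ∈ (g).

Final answer: YES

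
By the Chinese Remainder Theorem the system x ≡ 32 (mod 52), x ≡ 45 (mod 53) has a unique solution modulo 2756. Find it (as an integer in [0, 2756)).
The moduli 52, 53 are pairwise coprime, so by the CRT there is a unique solution mod 52·53 = 2756.
Solve by successive substitution. Start with x ≡ 32 (mod 52).
  Combine with x ≡ 45 (mod 53): write x = 32 + 52·t and require 32 + 52·t ≡ 45 (mod 53), i.e. 52·t ≡ 45 − 32 ≡ 13 (mod 53). Since 52^(−1) ≡ 52 (mod 53), t ≡ 52·13 ≡ 40 (mod 53). So x ≡ 32 + 52·40 = 2112 (mod 2756).
Unique solution in [0, 2756): x = 2112.

Final answer: x ≡ 2112 (mod 2756); the representative in [0, 2756) is 2112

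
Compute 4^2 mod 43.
16

Use repeated squaring. Binary(2) = 10. Walk through the bits of the exponent 2 left-to-right: at each bit after the leading one, square the running value, then multiply by 4 if the bit is 1 (always reducing mod 43):
  bit 1 = 1 (leading): start with 4.
  bit 2 = 0: square 4^2 = 16 (mod 43).
Final value: 4^2 ≡ 16 (mod 43).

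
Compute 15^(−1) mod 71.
15^(−1) ≡ 19 (mod 71)

Apply the extended Euclidean algorithm to (71, 15), tracking rows (r, s, t) with s·71 + t·15 = r. Each division r_prev = q·r_cur + r_new produces the new row as (previous row) − q·(current row):
  row A: (71, 1, 0)   [1·71 + 0·15 = 71]
  row B: (15, 0, 1)   [0·71 + 1·15 = 15]
  71 = 4·15 + 11   → row C = row A − 4·row B = (11, 1, −4)   [check: 1·71 − 4·15 = 11]
  15 = 1·11 + 4   → row D = row B − 1·row C = (4, −1, 5)   [check: −1·71 + 5·15 = 4]
  11 = 2·4 + 3   → row E = row C − 2·row D = (3, 3, −14)   [check: 3·71 − 14·15 = 3]
  4 = 1·3 + 1   → row F = row D − 1·row E = (1, −4, 19)   [check: −4·71 + 19·15 = 1]
  3 = 3·1 + 0   → remainder 0, stop. gcd = 1 (last nonzero row F).
The gcd is 1, so 15 is invertible mod 71. The last nonzero row gives −4·71 + 19·15 = 1, so t = 19. So 15^(−1) ≡ 19 (mod 71). Verify: 15 · 19 = 285 ≡ 1 (mod 71). ✓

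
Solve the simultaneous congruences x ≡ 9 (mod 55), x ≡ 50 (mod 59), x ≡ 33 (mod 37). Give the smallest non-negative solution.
x ≡ 11614 (mod 120065); the representative in [0, 120065) is 11614

The moduli 55, 59, 37 are pairwise coprime, so by the CRT there is a unique solution mod 55·59·37 = 120065.
Solve by successive substitution. Start with x ≡ 9 (mod 55).
  Combine with x ≡ 50 (mod 59): write x = 9 + 55·t and require 9 + 55·t ≡ 50 (mod 59), i.e. 55·t ≡ 50 − 9 ≡ 41 (mod 59). Since 55^(−1) ≡ 44 (mod 59), t ≡ 44·41 ≡ 34 (mod 59). So x ≡ 9 + 55·34 = 1879 (mod 3245).
  Combine with x ≡ 33 (mod 37): write x = 1879 + 3245·t and require 1879 + 3245·t ≡ 33 (mod 37), i.e. 3245·t ≡ 33 − 1879 ≡ 4 (mod 37). Since 3245^(−1) ≡ 10 (mod 37) (3245 ≡ 26 (mod 37)), t ≡ 10·4 ≡ 3 (mod 37). So x ≡ 1879 + 3245·3 = 11614 (mod 120065).
Unique solution in [0, 120065): x = 11614.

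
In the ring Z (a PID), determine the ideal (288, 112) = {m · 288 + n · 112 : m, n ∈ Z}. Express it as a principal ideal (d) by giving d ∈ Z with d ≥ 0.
In the PID Z, (a, b) is generated by gcd(a, b). Compute gcd(288, 112) with the extended Euclidean algorithm, tracking rows (r, s, t) with s·288 + t·112 = r:
  row A: (288, 1, 0)   [1·288 + 0·112 = 288]
  row B: (112, 0, 1)   [0·288 + 1·112 = 112]
  288 = 2·112 + 64   → row C = row A − 2·row B = (64, 1, −2)   [check: 1·288 − 2·112 = 64]
  112 = 1·64 + 48   → row D = row B − 1·row C = (48, −1, 3)   [check: −1·288 + 3·112 = 48]
  64 = 1·48 + 16   → row E = row C − 1·row D = (16, 2, −5)   [check: 2·288 − 5·112 = 16]
  48 = 3·16 + 0   → remainder 0, stop. gcd = 16 (last nonzero row E).
So gcd(288, 112) = 16, with Bézout identity 2·288 − 5·112 = 16. Containment (⊇): the Bézout identity exhibits 16 as an element of (288, 112), giving (16) ⊆ (288, 112). Containment (⊆): since 16 | 288 and 16 | 112 (288 = 16·18, 112 = 16·7), every Z-linear combination of 288 and 112 is divisible by 16, so (288, 112) ⊆ (16). Therefore (288, 112) = (16), d = 16.

Final answer: (288, 112) = (16); d = 16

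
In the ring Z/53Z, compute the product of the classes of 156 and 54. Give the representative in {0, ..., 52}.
Reduce the factors first: 156 ≡ 50, 54 ≡ 1 (mod 53), so 156 · 54 ≡ 50 · 1 (mod 53). 50 · 1 = 50. Dividing by 53: 50 = 0·53 + 50. So (156 · 54) mod 53 = 50.

Final answer: 50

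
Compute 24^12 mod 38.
Use repeated squaring. Binary(12) = 1100. Walk through the bits of the exponent 12 left-to-right: at each bit after the leading one, square the running value, then multiply by 24 if the bit is 1 (always reducing mod 38):
  bit 1 = 1 (leading): start with 24.
  bit 2 = 1: square 24^2 = 576 ≡ 6; bit is 1, so multiply 6·24 = 144 ≡ 30 (mod 38).
  bit 3 = 0: square 30^2 = 900 ≡ 26 (mod 38).
  bit 4 = 0: square 26^2 = 676 ≡ 30 (mod 38).
Final value: 24^12 ≡ 30 (mod 38).

Final answer: 30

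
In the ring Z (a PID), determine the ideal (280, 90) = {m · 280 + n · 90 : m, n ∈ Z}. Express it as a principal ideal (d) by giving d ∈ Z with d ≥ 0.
In the PID Z, (a, b) is generated by gcd(a, b). Compute gcd(280, 90) with the extended Euclidean algorithm, tracking rows (r, s, t) with s·280 + t·90 = r:
  row A: (280, 1, 0)   [1·280 + 0·90 = 280]
  row B: (90, 0, 1)   [0·280 + 1·90 = 90]
  280 = 3·90 + 10   → row C = row A − 3·row B = (10, 1, −3)   [check: 1·280 − 3·90 = 10]
  90 = 9·10 + 0   → remainder 0, stop. gcd = 10 (last nonzero row C).
So gcd(280, 90) = 10, with Bézout identity 1·280 − 3·90 = 10. Containment (⊇): the Bézout identity exhibits 10 as an element of (280, 90), giving (10) ⊆ (280, 90). Containment (⊆): since 10 | 280 and 10 | 90 (280 = 10·28, 90 = 10·9), every Z-linear combination of 280 and 90 is divisible by 10, so (280, 90) ⊆ (10). Therefore (280, 90) = (10), d = 10.

Final answer: (280, 90) = (10); d = 10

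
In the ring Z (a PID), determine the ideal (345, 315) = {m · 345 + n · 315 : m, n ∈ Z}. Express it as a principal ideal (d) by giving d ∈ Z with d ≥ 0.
In the PID Z, (a, b) is generated by gcd(a, b). Compute gcd(345, 315) with the extended Euclidean algorithm, tracking rows (r, s, t) with s·345 + t·315 = r:
  row A: (345, 1, 0)   [1·345 + 0·315 = 345]
  row B: (315, 0, 1)   [0·345 + 1·315 = 315]
  345 = 1·315 + 30   → row C = row A − 1·row B = (30, 1, −1)   [check: 1·345 − 1·315 = 30]
  315 = 10·30 + 15   → row D = row B − 10·row C = (15, −10, 11)   [check: −10·345 + 11·315 = 15]
  30 = 2·15 + 0   → remainder 0, stop. gcd = 15 (last nonzero row D).
So gcd(345, 315) = 15, with Bézout identity −10·345 + 11·315 = 15. Containment (⊇): the Bézout identity exhibits 15 as an element of (345, 315), giving (15) ⊆ (345, 315). Containment (⊆): since 15 | 345 and 15 | 315 (345 = 15·23, 315 = 15·21), every Z-linear combination of 345 and 315 is divisible by 15, so (345, 315) ⊆ (15). Therefore (345, 315) = (15), d = 15.

Final answer: (345, 315) = (15); d = 15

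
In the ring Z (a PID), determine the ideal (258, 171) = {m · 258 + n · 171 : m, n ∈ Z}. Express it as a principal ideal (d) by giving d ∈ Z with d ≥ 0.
(258, 171) = (3); d = 3

In the PID Z, (a, b) is generated by gcd(a, b). Compute gcd(258, 171) with the extended Euclidean algorithm, tracking rows (r, s, t) with s·258 + t·171 = r:
  row A: (258, 1, 0)   [1·258 + 0·171 = 258]
  row B: (171, 0, 1)   [0·258 + 1·171 = 171]
  258 = 1·171 + 87   → row C = row A − 1·row B = (87, 1, −1)   [check: 1·258 − 1·171 = 87]
  171 = 1·87 + 84   → row D = row B − 1·row C = (84, −1, 2)   [check: −1·258 + 2·171 = 84]
  87 = 1·84 + 3   → row E = row C − 1·row D = (3, 2, −3)   [check: 2·258 − 3·171 = 3]
  84 = 28·3 + 0   → remainder 0, stop. gcd = 3 (last nonzero row E).
So gcd(258, 171) = 3, with Bézout identity 2·258 − 3·171 = 3. Containment (⊇): the Bézout identity exhibits 3 as an element of (258, 171), giving (3) ⊆ (258, 171). Containment (⊆): since 3 | 258 and 3 | 171 (258 = 3·86, 171 = 3·57), every Z-linear combination of 258 and 171 is divisible by 3, so (258, 171) ⊆ (3). Therefore (258, 171) = (3), d = 3.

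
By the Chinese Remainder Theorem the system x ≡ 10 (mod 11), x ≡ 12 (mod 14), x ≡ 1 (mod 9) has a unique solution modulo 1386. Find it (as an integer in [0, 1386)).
x ≡ 208 (mod 1386); the representative in [0, 1386) is 208

The moduli 11, 14, 9 are pairwise coprime, so by the CRT there is a unique solution mod 11·14·9 = 1386.
Solve by successive substitution. Start with x ≡ 10 (mod 11).
  Combine with x ≡ 12 (mod 14): write x = 10 + 11·t and require 10 + 11·t ≡ 12 (mod 14), i.e. 11·t ≡ 12 − 10 ≡ 2 (mod 14). Since 11^(−1) ≡ 9 (mod 14), t ≡ 9·2 ≡ 4 (mod 14). So x ≡ 10 + 11·4 = 54 (mod 154).
  Combine with x ≡ 1 (mod 9): write x = 54 + 154·t and require 54 + 154·t ≡ 1 (mod 9), i.e. 154·t ≡ 1 − 54 ≡ 1 (mod 9). Since 154^(−1) ≡ 1 (mod 9) (154 ≡ 1 (mod 9)), t ≡ 1·1 ≡ 1 (mod 9). So x ≡ 54 + 154·1 = 208 (mod 1386).
Unique solution in [0, 1386): x = 208.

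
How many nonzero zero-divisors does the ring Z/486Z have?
In Z/486Z each nonzero element is either a unit (gcd with 486 is 1) or a zero-divisor (gcd > 1). The number of units is φ(486): factorise 486 = 2 · 3^5, so φ(486) = (2 − 1) · (3^5 − 3^4) = 1 · 162 = 162. The nonzero elements number 486 − 1 = 485. Hence the nonzero zero-divisors number 485 − 162 = 323.

Final answer: Z/486Z has 323 nonzero zero-divisors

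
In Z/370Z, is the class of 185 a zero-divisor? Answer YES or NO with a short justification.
gcd(185, 370) = 185 > 1, so 185 is not a unit in Z/370Z. In Z/nZ every nonzero non-unit is a zero-divisor: explicitly, take b = 370/gcd = 2 ≠ 0 (mod 370); then 185·2 = 370 = 1·370, i.e. 185·2 ≡ 0 (mod 370). So 185 is a zero-divisor.

Final answer: YES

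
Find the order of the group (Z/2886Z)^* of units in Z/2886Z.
|(Z/2886Z)^*| = 864

(Z/2886Z)^* consists of the classes a with gcd(a, 2886) = 1, so its order is φ(2886). φ is multiplicative, with φ(p^e) = p^e − p^(e−1). Factorise 2886 = 2 · 3 · 13 · 37. Then
  φ(2886) = (2 − 1) · (3 − 1) · (13 − 1) · (37 − 1) = 1 · 2 · 12 · 36 = 864.
Thus |(Z/2886Z)^*| = 864.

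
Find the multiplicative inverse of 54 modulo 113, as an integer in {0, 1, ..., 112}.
54^(−1) ≡ 90 (mod 113)

Apply the extended Euclidean algorithm to (113, 54), tracking rows (r, s, t) with s·113 + t·54 = r. Each division r_prev = q·r_cur + r_new produces the new row as (previous row) − q·(current row):
  row A: (113, 1, 0)   [1·113 + 0·54 = 113]
  row B: (54, 0, 1)   [0·113 + 1·54 = 54]
  113 = 2·54 + 5   → row C = row A − 2·row B = (5, 1, −2)   [check: 1·113 − 2·54 = 5]
  54 = 10·5 + 4   → row D = row B − 10·row C = (4, −10, 21)   [check: −10·113 + 21·54 = 4]
  5 = 1·4 + 1   → row E = row C − 1·row D = (1, 11, −23)   [check: 11·113 − 23·54 = 1]
  4 = 4·1 + 0   → remainder 0, stop. gcd = 1 (last nonzero row E).
The gcd is 1, so 54 is invertible mod 113. The last nonzero row gives 11·113 − 23·54 = 1, so t = −23. So 54^(−1) ≡ −23 ≡ 90 (mod 113). Verify: 54 · 90 = 4860 ≡ 1 (mod 113). ✓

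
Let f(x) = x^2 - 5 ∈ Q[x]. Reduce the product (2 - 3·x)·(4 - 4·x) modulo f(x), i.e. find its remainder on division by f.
First multiply in Q[x] without reducing: a · b = 12·x^2 - 20·x + 8. Now divide by f(x) = x^2 - 5, eliminating the leading term at each step:
  leading term 12·x^2: subtract (12)·f(x) = 12·x^2 - 60, leaving 68 - 20·x
The degree is now < 2, so this is the remainder. Hence a · b ≡ 68 - 20·x in Q[x]/(f).

Final answer: a · b ≡ 68 - 20·x (mod f(x))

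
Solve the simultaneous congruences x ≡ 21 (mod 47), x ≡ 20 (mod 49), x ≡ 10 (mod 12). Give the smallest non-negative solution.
x ≡ 24226 (mod 27636); the representative in [0, 27636) is 24226

The moduli 47, 49, 12 are pairwise coprime, so by the CRT there is a unique solution mod 47·49·12 = 27636.
Solve by successive substitution. Start with x ≡ 21 (mod 47).
  Combine with x ≡ 20 (mod 49): write x = 21 + 47·t and require 21 + 47·t ≡ 20 (mod 49), i.e. 47·t ≡ 20 − 21 ≡ 48 (mod 49). Since 47^(−1) ≡ 24 (mod 49), t ≡ 24·48 ≡ 25 (mod 49). So x ≡ 21 + 47·25 = 1196 (mod 2303).
  Combine with x ≡ 10 (mod 12): write x = 1196 + 2303·t and require 1196 + 2303·t ≡ 10 (mod 12), i.e. 2303·t ≡ 10 − 1196 ≡ 2 (mod 12). Since 2303^(−1) ≡ 11 (mod 12) (2303 ≡ 11 (mod 12)), t ≡ 11·2 ≡ 10 (mod 12). So x ≡ 1196 + 2303·10 = 24226 (mod 27636).
Unique solution in [0, 27636): x = 24226.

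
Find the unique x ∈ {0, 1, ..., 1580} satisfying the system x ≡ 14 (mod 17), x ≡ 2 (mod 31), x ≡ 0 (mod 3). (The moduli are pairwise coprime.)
x ≡ 405 (mod 1581); the representative in [0, 1581) is 405

The moduli 17, 31, 3 are pairwise coprime, so by the CRT there is a unique solution mod 17·31·3 = 1581.
Solve by successive substitution. Start with x ≡ 14 (mod 17).
  Combine with x ≡ 2 (mod 31): write x = 14 + 17·t and require 14 + 17·t ≡ 2 (mod 31), i.e. 17·t ≡ 2 − 14 ≡ 19 (mod 31). Since 17^(−1) ≡ 11 (mod 31), t ≡ 11·19 ≡ 23 (mod 31). So x ≡ 14 + 17·23 = 405 (mod 527).
  Combine with x ≡ 0 (mod 3): write x = 405 + 527·t and require 405 + 527·t ≡ 0 (mod 3), i.e. 527·t ≡ 0 − 405 ≡ 0 (mod 3). Since 527^(−1) ≡ 2 (mod 3) (527 ≡ 2 (mod 3)), t ≡ 2·0 ≡ 0 (mod 3). So x ≡ 405 + 527·0 = 405 (mod 1581).
Unique solution in [0, 1581): x = 405.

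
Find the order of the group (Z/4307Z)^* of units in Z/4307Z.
(Z/4307Z)^* consists of the classes a with gcd(a, 4307) = 1, so its order is φ(4307). φ is multiplicative, with φ(p^e) = p^e − p^(e−1). Factorise 4307 = 59 · 73. Then
  φ(4307) = (59 − 1) · (73 − 1) = 58 · 72 = 4176.
Thus |(Z/4307Z)^*| = 4176.

Final answer: |(Z/4307Z)^*| = 4176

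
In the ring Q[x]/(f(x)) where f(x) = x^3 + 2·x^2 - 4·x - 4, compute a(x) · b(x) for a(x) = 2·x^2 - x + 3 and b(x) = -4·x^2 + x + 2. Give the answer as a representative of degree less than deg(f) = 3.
First multiply in Q[x] without reducing: a · b = -8·x^4 + 6·x^3 - 9·x^2 + x + 6. Now divide by f(x) = x^3 + 2·x^2 - 4·x - 4, eliminating the leading term at each step:
  leading term -8·x^4: subtract (-8·x)·f(x) = -8·x^4 - 16·x^3 + 32·x^2 + 32·x, leaving 22·x^3 - 41·x^2 - 31·x + 6
  leading term 22·x^3: subtract (22)·f(x) = 22·x^3 + 44·x^2 - 88·x - 88, leaving -85·x^2 + 57·x + 94
The degree is now < 3, so this is the remainder. Hence a · b ≡ -85·x^2 + 57·x + 94 in Q[x]/(f).

Final answer: a · b ≡ -85·x^2 + 57·x + 94 (mod f(x))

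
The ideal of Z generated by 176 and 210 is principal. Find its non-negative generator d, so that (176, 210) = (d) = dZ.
(176, 210) = (2); d = 2

In the PID Z, (a, b) is generated by gcd(a, b). Compute gcd(210, 176) with the extended Euclidean algorithm, tracking rows (r, s, t) with s·210 + t·176 = r:
  row A: (210, 1, 0)   [1·210 + 0·176 = 210]
  row B: (176, 0, 1)   [0·210 + 1·176 = 176]
  210 = 1·176 + 34   → row C = row A − 1·row B = (34, 1, −1)   [check: 1·210 − 1·176 = 34]
  176 = 5·34 + 6   → row D = row B − 5·row C = (6, −5, 6)   [check: −5·210 + 6·176 = 6]
  34 = 5·6 + 4   → row E = row C − 5·row D = (4, 26, −31)   [check: 26·210 − 31·176 = 4]
  6 = 1·4 + 2   → row F = row D − 1·row E = (2, −31, 37)   [check: −31·210 + 37·176 = 2]
  4 = 2·2 + 0   → remainder 0, stop. gcd = 2 (last nonzero row F).
So gcd(176, 210) = 2, with Bézout identity −31·210 + 37·176 = 2. Containment (⊇): the Bézout identity exhibits 2 as an element of (176, 210), giving (2) ⊆ (176, 210). Containment (⊆): since 2 | 176 and 2 | 210 (176 = 2·88, 210 = 2·105), every Z-linear combination of 176 and 210 is divisible by 2, so (176, 210) ⊆ (2). Therefore (176, 210) = (2), d = 2.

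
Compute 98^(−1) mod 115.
Apply the extended Euclidean algorithm to (115, 98), tracking rows (r, s, t) with s·115 + t·98 = r. Each division r_prev = q·r_cur + r_new produces the new row as (previous row) − q·(current row):
  row A: (115, 1, 0)   [1·115 + 0·98 = 115]
  row B: (98, 0, 1)   [0·115 + 1·98 = 98]
  115 = 1·98 + 17   → row C = row A − 1·row B = (17, 1, −1)   [check: 1·115 − 1·98 = 17]
  98 = 5·17 + 13   → row D = row B − 5·row C = (13, −5, 6)   [check: −5·115 + 6·98 = 13]
  17 = 1·13 + 4   → row E = row C − 1·row D = (4, 6, −7)   [check: 6·115 − 7·98 = 4]
  13 = 3·4 + 1   → row F = row D − 3·row E = (1, −23, 27)   [check: −23·115 + 27·98 = 1]
  4 = 4·1 + 0   → remainder 0, stop. gcd = 1 (last nonzero row F).
The gcd is 1, so 98 is invertible mod 115. The last nonzero row gives −23·115 + 27·98 = 1, so t = 27. So 98^(−1) ≡ 27 (mod 115). Verify: 98 · 27 = 2646 ≡ 1 (mod 115). ✓

Final answer: 98^(−1) ≡ 27 (mod 115)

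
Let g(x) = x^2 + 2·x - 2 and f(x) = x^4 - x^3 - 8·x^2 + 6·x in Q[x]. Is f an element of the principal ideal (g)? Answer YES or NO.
In Q[x] the ideal (g) consists of all multiples of g, so f ∈ (g) iff g | f, i.e. iff the remainder of f on division by g is 0. Divide f by g (g is monic, so eliminate the leading term of the running remainder at each step):
  leading term x^4: subtract (x^2)·g(x) = x^4 + 2·x^3 - 2·x^2, leaving -3·x^3 - 6·x^2 + 6·x
  leading term -3·x^3: subtract (-3·x)·g(x) = -3·x^3 - 6·x^2 + 6·x, leaving 0
The remainder is 0, so f(x) = g(x) · h(x) with h(x) = x^2 - 3·x. Hence g | f, i.e. f ∈ (g).

Final answer: YES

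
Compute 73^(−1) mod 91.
Apply the extended Euclidean algorithm to (91, 73), tracking rows (r, s, t) with s·91 + t·73 = r. Each division r_prev = q·r_cur + r_new produces the new row as (previous row) − q·(current row):
  row A: (91, 1, 0)   [1·91 + 0·73 = 91]
  row B: (73, 0, 1)   [0·91 + 1·73 = 73]
  91 = 1·73 + 18   → row C = row A − 1·row B = (18, 1, −1)   [check: 1·91 − 1·73 = 18]
  73 = 4·18 + 1   → row D = row B − 4·row C = (1, −4, 5)   [check: −4·91 + 5·73 = 1]
  18 = 18·1 + 0   → remainder 0, stop. gcd = 1 (last nonzero row D).
The gcd is 1, so 73 is invertible mod 91. The last nonzero row gives −4·91 + 5·73 = 1, so t = 5. So 73^(−1) ≡ 5 (mod 91). Verify: 73 · 5 = 365 ≡ 1 (mod 91). ✓

Final answer: 73^(−1) ≡ 5 (mod 91)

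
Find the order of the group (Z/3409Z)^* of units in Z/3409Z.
(Z/3409Z)^* consists of the classes a with gcd(a, 3409) = 1, so its order is φ(3409). φ is multiplicative, with φ(p^e) = p^e − p^(e−1). Factorise 3409 = 7 · 487. Then
  φ(3409) = (7 − 1) · (487 − 1) = 6 · 486 = 2916.
Thus |(Z/3409Z)^*| = 2916.

Final answer: |(Z/3409Z)^*| = 2916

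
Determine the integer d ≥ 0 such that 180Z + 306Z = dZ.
In the PID Z, (a, b) is generated by gcd(a, b). Compute gcd(306, 180) with the extended Euclidean algorithm, tracking rows (r, s, t) with s·306 + t·180 = r:
  row A: (306, 1, 0)   [1·306 + 0·180 = 306]
  row B: (180, 0, 1)   [0·306 + 1·180 = 180]
  306 = 1·180 + 126   → row C = row A − 1·row B = (126, 1, −1)   [check: 1·306 − 1·180 = 126]
  180 = 1·126 + 54   → row D = row B − 1·row C = (54, −1, 2)   [check: −1·306 + 2·180 = 54]
  126 = 2·54 + 18   → row E = row C − 2·row D = (18, 3, −5)   [check: 3·306 − 5·180 = 18]
  54 = 3·18 + 0   → remainder 0, stop. gcd = 18 (last nonzero row E).
So gcd(180, 306) = 18, with Bézout identity 3·306 − 5·180 = 18. Containment (⊇): the Bézout identity exhibits 18 as an element of (180, 306), giving (18) ⊆ (180, 306). Containment (⊆): since 18 | 180 and 18 | 306 (180 = 18·10, 306 = 18·17), every Z-linear combination of 180 and 306 is divisible by 18, so (180, 306) ⊆ (18). Therefore (180, 306) = (18), d = 18.

Final answer: (180, 306) = (18); d = 18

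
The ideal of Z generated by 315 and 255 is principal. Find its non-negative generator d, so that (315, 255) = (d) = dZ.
In the PID Z, (a, b) is generated by gcd(a, b). Compute gcd(315, 255) with the extended Euclidean algorithm, tracking rows (r, s, t) with s·315 + t·255 = r:
  row A: (315, 1, 0)   [1·315 + 0·255 = 315]
  row B: (255, 0, 1)   [0·315 + 1·255 = 255]
  315 = 1·255 + 60   → row C = row A − 1·row B = (60, 1, −1)   [check: 1·315 − 1·255 = 60]
  255 = 4·60 + 15   → row D = row B − 4·row C = (15, −4, 5)   [check: −4·315 + 5·255 = 15]
  60 = 4·15 + 0   → remainder 0, stop. gcd = 15 (last nonzero row D).
So gcd(315, 255) = 15, with Bézout identity −4·315 + 5·255 = 15. Containment (⊇): the Bézout identity exhibits 15 as an element of (315, 255), giving (15) ⊆ (315, 255). Containment (⊆): since 15 | 315 and 15 | 255 (315 = 15·21, 255 = 15·17), every Z-linear combination of 315 and 255 is divisible by 15, so (315, 255) ⊆ (15). Therefore (315, 255) = (15), d = 15.

Final answer: (315, 255) = (15); d = 15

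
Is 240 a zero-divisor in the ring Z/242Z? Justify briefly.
YES

gcd(240, 242) = 2 > 1, so 240 is not a unit in Z/242Z. In Z/nZ every nonzero non-unit is a zero-divisor: explicitly, take b = 242/gcd = 121 ≠ 0 (mod 242); then 240·121 = 29040 = 120·242, i.e. 240·121 ≡ 0 (mod 242). So 240 is a zero-divisor.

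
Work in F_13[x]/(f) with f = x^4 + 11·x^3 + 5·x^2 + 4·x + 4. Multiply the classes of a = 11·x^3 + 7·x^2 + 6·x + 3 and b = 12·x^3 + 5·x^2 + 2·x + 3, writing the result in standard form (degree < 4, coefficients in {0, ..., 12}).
a · b ≡ 5·x^3 + 4·x^2 + 3·x + 1 (mod f(x))

Multiply as integer polynomials: a · b = 132·x^6 + 139·x^5 + 129·x^4 + 113·x^3 + 48·x^2 + 24·x + 9. Reducing coefficients mod 13: a · b ≡ 2·x^6 + 9·x^5 + 12·x^4 + 9·x^3 + 9·x^2 + 11·x + 9. Now divide by f(x) = x^4 + 11·x^3 + 5·x^2 + 4·x + 4 in F_13[x], eliminating the leading term at each step:
  leading term 2·x^6: subtract (2·x^2)·f(x) = 2·x^6 + 9·x^5 + 10·x^4 + 8·x^3 + 8·x^2, leaving 2·x^4 + x^3 + x^2 + 11·x + 9 (coefficients mod 13)
  leading term 2·x^4: subtract (2)·f(x) = 2·x^4 + 9·x^3 + 10·x^2 + 8·x + 8, leaving 5·x^3 + 4·x^2 + 3·x + 1 (coefficients mod 13)
The degree is now < 4, so this is the remainder. Hence a · b ≡ 5·x^3 + 4·x^2 + 3·x + 1 in F_13[x]/(f).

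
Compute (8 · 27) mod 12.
0

Reduce the factors first: 27 ≡ 3 (mod 12), so 8 · 27 ≡ 8 · 3 (mod 12). 8 · 3 = 24. Dividing by 12: 24 = 2·12 + 0. So (8 · 27) mod 12 = 0.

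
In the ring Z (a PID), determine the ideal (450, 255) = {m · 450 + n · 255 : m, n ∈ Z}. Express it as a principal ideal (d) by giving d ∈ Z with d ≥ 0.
(450, 255) = (15); d = 15

In the PID Z, (a, b) is generated by gcd(a, b). Compute gcd(450, 255) with the extended Euclidean algorithm, tracking rows (r, s, t) with s·450 + t·255 = r:
  row A: (450, 1, 0)   [1·450 + 0·255 = 450]
  row B: (255, 0, 1)   [0·450 + 1·255 = 255]
  450 = 1·255 + 195   → row C = row A − 1·row B = (195, 1, −1)   [check: 1·450 − 1·255 = 195]
  255 = 1·195 + 60   → row D = row B − 1·row C = (60, −1, 2)   [check: −1·450 + 2·255 = 60]
  195 = 3·60 + 15   → row E = row C − 3·row D = (15, 4, −7)   [check: 4·450 − 7·255 = 15]
  60 = 4·15 + 0   → remainder 0, stop. gcd = 15 (last nonzero row E).
So gcd(450, 255) = 15, with Bézout identity 4·450 − 7·255 = 15. Containment (⊇): the Bézout identity exhibits 15 as an element of (450, 255), giving (15) ⊆ (450, 255). Containment (⊆): since 15 | 450 and 15 | 255 (450 = 15·30, 255 = 15·17), every Z-linear combination of 450 and 255 is divisible by 15, so (450, 255) ⊆ (15). Therefore (450, 255) = (15), d = 15.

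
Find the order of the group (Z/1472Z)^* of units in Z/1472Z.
|(Z/1472Z)^*| = 704

(Z/1472Z)^* consists of the classes a with gcd(a, 1472) = 1, so its order is φ(1472). φ is multiplicative, with φ(p^e) = p^e − p^(e−1). Factorise 1472 = 2^6 · 23. Then
  φ(1472) = (2^6 − 2^5) · (23 − 1) = 32 · 22 = 704.
Thus |(Z/1472Z)^*| = 704.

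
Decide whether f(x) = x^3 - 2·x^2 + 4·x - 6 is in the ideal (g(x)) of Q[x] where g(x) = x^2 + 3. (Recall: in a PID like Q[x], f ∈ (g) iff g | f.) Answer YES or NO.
NO

In Q[x] the ideal (g) consists of all multiples of g, so f ∈ (g) iff g | f, i.e. iff the remainder of f on division by g is 0. Divide f by g (g is monic, so eliminate the leading term of the running remainder at each step):
  leading term x^3: subtract (x)·g(x) = x^3 + 3·x, leaving -2·x^2 + x - 6
  leading term -2·x^2: subtract (-2)·g(x) = -2·x^2 - 6, leaving x
The remainder r(x) = x ≠ 0 (and deg r < deg g), so g ∤ f, i.e. f ∉ (g).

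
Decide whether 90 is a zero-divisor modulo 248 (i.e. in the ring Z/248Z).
YES

gcd(90, 248) = 2 > 1, so 90 is not a unit in Z/248Z. In Z/nZ every nonzero non-unit is a zero-divisor: explicitly, take b = 248/gcd = 124 ≠ 0 (mod 248); then 90·124 = 11160 = 45·248, i.e. 90·124 ≡ 0 (mod 248). So 90 is a zero-divisor.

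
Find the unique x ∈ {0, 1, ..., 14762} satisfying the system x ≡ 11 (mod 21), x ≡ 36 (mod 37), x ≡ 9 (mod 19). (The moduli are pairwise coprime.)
x ≡ 8768 (mod 14763); the representative in [0, 14763) is 8768

The moduli 21, 37, 19 are pairwise coprime, so by the CRT there is a unique solution mod 21·37·19 = 14763.
Solve by successive substitution. Start with x ≡ 11 (mod 21).
  Combine with x ≡ 36 (mod 37): write x = 11 + 21·t and require 11 + 21·t ≡ 36 (mod 37), i.e. 21·t ≡ 36 − 11 ≡ 25 (mod 37). Since 21^(−1) ≡ 30 (mod 37), t ≡ 30·25 ≡ 10 (mod 37). So x ≡ 11 + 21·10 = 221 (mod 777).
  Combine with x ≡ 9 (mod 19): write x = 221 + 777·t and require 221 + 777·t ≡ 9 (mod 19), i.e. 777·t ≡ 9 − 221 ≡ 16 (mod 19). Since 777^(−1) ≡ 9 (mod 19) (777 ≡ 17 (mod 19)), t ≡ 9·16 ≡ 11 (mod 19). So x ≡ 221 + 777·11 = 8768 (mod 14763).
Unique solution in [0, 14763): x = 8768.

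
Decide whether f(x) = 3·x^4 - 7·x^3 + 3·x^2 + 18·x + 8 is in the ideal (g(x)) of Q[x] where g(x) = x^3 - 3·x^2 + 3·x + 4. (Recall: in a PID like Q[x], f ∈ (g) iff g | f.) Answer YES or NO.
In Q[x] the ideal (g) consists of all multiples of g, so f ∈ (g) iff g | f, i.e. iff the remainder of f on division by g is 0. Divide f by g (g is monic, so eliminate the leading term of the running remainder at each step):
  leading term 3·x^4: subtract (3·x)·g(x) = 3·x^4 - 9·x^3 + 9·x^2 + 12·x, leaving 2·x^3 - 6·x^2 + 6·x + 8
  leading term 2·x^3: subtract (2)·g(x) = 2·x^3 - 6·x^2 + 6·x + 8, leaving 0
The remainder is 0, so f(x) = g(x) · h(x) with h(x) = 3·x + 2. Hence g | f, i.e. f ∈ (g).

Final answer: YES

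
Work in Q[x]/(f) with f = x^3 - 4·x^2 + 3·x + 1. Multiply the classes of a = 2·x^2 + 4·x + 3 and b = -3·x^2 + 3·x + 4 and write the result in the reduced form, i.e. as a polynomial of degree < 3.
First multiply in Q[x] without reducing: a · b = -6·x^4 - 6·x^3 + 11·x^2 + 25·x + 12. Now divide by f(x) = x^3 - 4·x^2 + 3·x + 1, eliminating the leading term at each step:
  leading term -6·x^4: subtract (-6·x)·f(x) = -6·x^4 + 24·x^3 - 18·x^2 - 6·x, leaving -30·x^3 + 29·x^2 + 31·x + 12
  leading term -30·x^3: subtract (-30)·f(x) = -30·x^3 + 120·x^2 - 90·x - 30, leaving -91·x^2 + 121·x + 42
The degree is now < 3, so this is the remainder. Hence a · b ≡ -91·x^2 + 121·x + 42 in Q[x]/(f).

Final answer: a · b ≡ -91·x^2 + 121·x + 42 (mod f(x))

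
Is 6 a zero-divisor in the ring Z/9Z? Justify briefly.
gcd(6, 9) = 3 > 1, so 6 is not a unit in Z/9Z. In Z/nZ every nonzero non-unit is a zero-divisor: explicitly, take b = 9/gcd = 3 ≠ 0 (mod 9); then 6·3 = 18 = 2·9, i.e. 6·3 ≡ 0 (mod 9). So 6 is a zero-divisor.

Final answer: YES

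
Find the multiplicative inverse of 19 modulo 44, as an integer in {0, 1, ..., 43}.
19^(−1) ≡ 7 (mod 44)

Apply the extended Euclidean algorithm to (44, 19), tracking rows (r, s, t) with s·44 + t·19 = r. Each division r_prev = q·r_cur + r_new produces the new row as (previous row) − q·(current row):
  row A: (44, 1, 0)   [1·44 + 0·19 = 44]
  row B: (19, 0, 1)   [0·44 + 1·19 = 19]
  44 = 2·19 + 6   → row C = row A − 2·row B = (6, 1, −2)   [check: 1·44 − 2·19 = 6]
  19 = 3·6 + 1   → row D = row B − 3·row C = (1, −3, 7)   [check: −3·44 + 7·19 = 1]
  6 = 6·1 + 0   → remainder 0, stop. gcd = 1 (last nonzero row D).
The gcd is 1, so 19 is invertible mod 44. The last nonzero row gives −3·44 + 7·19 = 1, so t = 7. So 19^(−1) ≡ 7 (mod 44). Verify: 19 · 7 = 133 ≡ 1 (mod 44). ✓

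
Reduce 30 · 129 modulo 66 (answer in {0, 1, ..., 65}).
Reduce the factors first: 129 ≡ 63 (mod 66), so 30 · 129 ≡ 30 · 63 (mod 66). 30 · 63 = 1890. Dividing by 66: 1890 = 28·66 + 42. So (30 · 129) mod 66 = 42.

Final answer: 42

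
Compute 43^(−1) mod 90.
43^(−1) ≡ 67 (mod 90)

Apply the extended Euclidean algorithm to (90, 43), tracking rows (r, s, t) with s·90 + t·43 = r. Each division r_prev = q·r_cur + r_new produces the new row as (previous row) − q·(current row):
  row A: (90, 1, 0)   [1·90 + 0·43 = 90]
  row B: (43, 0, 1)   [0·90 + 1·43 = 43]
  90 = 2·43 + 4   → row C = row A − 2·row B = (4, 1, −2)   [check: 1·90 − 2·43 = 4]
  43 = 10·4 + 3   → row D = row B − 10·row C = (3, −10, 21)   [check: −10·90 + 21·43 = 3]
  4 = 1·3 + 1   → row E = row C − 1·row D = (1, 11, −23)   [check: 11·90 − 23·43 = 1]
  3 = 3·1 + 0   → remainder 0, stop. gcd = 1 (last nonzero row E).
The gcd is 1, so 43 is invertible mod 90. The last nonzero row gives 11·90 − 23·43 = 1, so t = −23. So 43^(−1) ≡ −23 ≡ 67 (mod 90). Verify: 43 · 67 = 2881 ≡ 1 (mod 90). ✓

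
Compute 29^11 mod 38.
Use repeated squaring. Binary(11) = 1011. Walk through the bits of the exponent 11 left-to-right: at each bit after the leading one, square the running value, then multiply by 29 if the bit is 1 (always reducing mod 38):
  bit 1 = 1 (leading): start with 29.
  bit 2 = 0: square 29^2 = 841 ≡ 5 (mod 38).
  bit 3 = 1: square 5^2 = 25; bit is 1, so multiply 25·29 = 725 ≡ 3 (mod 38).
  bit 4 = 1: square 3^2 = 9; bit is 1, so multiply 9·29 = 261 ≡ 33 (mod 38).
Final value: 29^11 ≡ 33 (mod 38).

Final answer: 33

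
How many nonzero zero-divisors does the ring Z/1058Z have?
In Z/1058Z each nonzero element is either a unit (gcd with 1058 is 1) or a zero-divisor (gcd > 1). The number of units is φ(1058): factorise 1058 = 2 · 23^2, so φ(1058) = (2 − 1) · (23^2 − 23^1) = 1 · 506 = 506. The nonzero elements number 1058 − 1 = 1057. Hence the nonzero zero-divisors number 1057 − 506 = 551.

Final answer: Z/1058Z has 551 nonzero zero-divisors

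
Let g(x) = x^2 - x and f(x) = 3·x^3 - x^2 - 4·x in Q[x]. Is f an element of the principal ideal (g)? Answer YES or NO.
In Q[x] the ideal (g) consists of all multiples of g, so f ∈ (g) iff g | f, i.e. iff the remainder of f on division by g is 0. Divide f by g (g is monic, so eliminate the leading term of the running remainder at each step):
  leading term 3·x^3: subtract (3·x)·g(x) = 3·x^3 - 3·x^2, leaving 2·x^2 - 4·x
  leading term 2·x^2: subtract (2)·g(x) = 2·x^2 - 2·x, leaving -2·x
The remainder r(x) = -2·x ≠ 0 (and deg r < deg g), so g ∤ f, i.e. f ∉ (g).

Final answer: NO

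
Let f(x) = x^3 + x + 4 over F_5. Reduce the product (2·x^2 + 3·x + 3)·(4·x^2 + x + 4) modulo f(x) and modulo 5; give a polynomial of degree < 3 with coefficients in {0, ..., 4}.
Multiply as integer polynomials: a · b = 8·x^4 + 14·x^3 + 23·x^2 + 15·x + 12. Reducing coefficients mod 5: a · b ≡ 3·x^4 + 4·x^3 + 3·x^2 + 2. Now divide by f(x) = x^3 + x + 4 in F_5[x], eliminating the leading term at each step:
  leading term 3·x^4: subtract (3·x)·f(x) = 3·x^4 + 3·x^2 + 2·x, leaving 4·x^3 + 3·x + 2 (coefficients mod 5)
  leading term 4·x^3: subtract (4)·f(x) = 4·x^3 + 4·x + 1, leaving 4·x + 1 (coefficients mod 5)
The degree is now < 3, so this is the remainder. Hence a · b ≡ 4·x + 1 in F_5[x]/(f).

Final answer: a · b ≡ 4·x + 1 (mod f(x))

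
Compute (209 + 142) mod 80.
Reduce the summands first: 209 ≡ 49, 142 ≡ 62 (mod 80), so 209 + 142 ≡ 49 + 62 (mod 80). 49 + 62 = 111; 111 = 1·80 + 31, so (209 + 142) mod 80 = 31.

Final answer: 31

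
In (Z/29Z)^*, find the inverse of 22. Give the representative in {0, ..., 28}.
Apply the extended Euclidean algorithm to (29, 22), tracking rows (r, s, t) with s·29 + t·22 = r. Each division r_prev = q·r_cur + r_new produces the new row as (previous row) − q·(current row):
  row A: (29, 1, 0)   [1·29 + 0·22 = 29]
  row B: (22, 0, 1)   [0·29 + 1·22 = 22]
  29 = 1·22 + 7   → row C = row A − 1·row B = (7, 1, −1)   [check: 1·29 − 1·22 = 7]
  22 = 3·7 + 1   → row D = row B − 3·row C = (1, −3, 4)   [check: −3·29 + 4·22 = 1]
  7 = 7·1 + 0   → remainder 0, stop. gcd = 1 (last nonzero row D).
The gcd is 1, so 22 is invertible mod 29. The last nonzero row gives −3·29 + 4·22 = 1, so t = 4. So 22^(−1) ≡ 4 (mod 29). Verify: 22 · 4 = 88 ≡ 1 (mod 29). ✓

Final answer: 22^(−1) ≡ 4 (mod 29)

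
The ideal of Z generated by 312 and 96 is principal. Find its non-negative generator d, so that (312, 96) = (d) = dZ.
(312, 96) = (24); d = 24

In the PID Z, (a, b) is generated by gcd(a, b). Compute gcd(312, 96) with the extended Euclidean algorithm, tracking rows (r, s, t) with s·312 + t·96 = r:
  row A: (312, 1, 0)   [1·312 + 0·96 = 312]
  row B: (96, 0, 1)   [0·312 + 1·96 = 96]
  312 = 3·96 + 24   → row C = row A − 3·row B = (24, 1, −3)   [check: 1·312 − 3·96 = 24]
  96 = 4·24 + 0   → remainder 0, stop. gcd = 24 (last nonzero row C).
So gcd(312, 96) = 24, with Bézout identity 1·312 − 3·96 = 24. Containment (⊇): the Bézout identity exhibits 24 as an element of (312, 96), giving (24) ⊆ (312, 96). Containment (⊆): since 24 | 312 and 24 | 96 (312 = 24·13, 96 = 24·4), every Z-linear combination of 312 and 96 is divisible by 24, so (312, 96) ⊆ (24). Therefore (312, 96) = (24), d = 24.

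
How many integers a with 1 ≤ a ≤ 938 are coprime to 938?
396

The number of a ∈ {1, ..., 938} with gcd(a, 938) = 1 is by definition Euler's totient φ(938). φ is multiplicative, with φ(p^e) = p^e − p^(e−1). Factorise 938 = 2 · 7 · 67. Then
  φ(938) = (2 − 1) · (7 − 1) · (67 − 1) = 1 · 6 · 66 = 396.
So there are 396 such integers.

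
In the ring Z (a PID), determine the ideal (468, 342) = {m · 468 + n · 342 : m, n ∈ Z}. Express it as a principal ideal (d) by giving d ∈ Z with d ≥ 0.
(468, 342) = (18); d = 18

In the PID Z, (a, b) is generated by gcd(a, b). Compute gcd(468, 342) with the extended Euclidean algorithm, tracking rows (r, s, t) with s·468 + t·342 = r:
  row A: (468, 1, 0)   [1·468 + 0·342 = 468]
  row B: (342, 0, 1)   [0·468 + 1·342 = 342]
  468 = 1·342 + 126   → row C = row A − 1·row B = (126, 1, −1)   [check: 1·468 − 1·342 = 126]
  342 = 2·126 + 90   → row D = row B − 2·row C = (90, −2, 3)   [check: −2·468 + 3·342 = 90]
  126 = 1·90 + 36   → row E = row C − 1·row D = (36, 3, −4)   [check: 3·468 − 4·342 = 36]
  90 = 2·36 + 18   → row F = row D − 2·row E = (18, −8, 11)   [check: −8·468 + 11·342 = 18]
  36 = 2·18 + 0   → remainder 0, stop. gcd = 18 (last nonzero row F).
So gcd(468, 342) = 18, with Bézout identity −8·468 + 11·342 = 18. Containment (⊇): the Bézout identity exhibits 18 as an element of (468, 342), giving (18) ⊆ (468, 342). Containment (⊆): since 18 | 468 and 18 | 342 (468 = 18·26, 342 = 18·19), every Z-linear combination of 468 and 342 is divisible by 18, so (468, 342) ⊆ (18). Therefore (468, 342) = (18), d = 18.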